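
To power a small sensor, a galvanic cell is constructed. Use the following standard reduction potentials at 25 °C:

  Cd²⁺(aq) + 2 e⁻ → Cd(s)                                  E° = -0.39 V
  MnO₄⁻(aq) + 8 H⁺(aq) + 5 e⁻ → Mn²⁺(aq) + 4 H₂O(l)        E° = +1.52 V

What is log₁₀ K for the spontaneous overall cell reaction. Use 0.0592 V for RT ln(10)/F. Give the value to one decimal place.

Cathode: MnO₄⁻/Mn²⁺; anode: Cd²⁺/Cd. E°cell = +1.91 V, n = 10.
log K = nE°cell / 0.0592 = (10)(+1.91) / 0.0592 = 322.6.

322.6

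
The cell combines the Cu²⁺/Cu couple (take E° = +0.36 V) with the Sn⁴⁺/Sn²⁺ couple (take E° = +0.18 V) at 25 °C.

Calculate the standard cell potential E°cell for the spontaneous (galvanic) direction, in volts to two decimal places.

The Cu²⁺/Cu couple has the higher reduction potential, so it is the cathode; Sn⁴⁺/Sn²⁺ is oxidised at the anode.
E°cell = E°(cathode) − E°(anode) = (+0.36) − (+0.18) = +0.18 V.

+0.18 V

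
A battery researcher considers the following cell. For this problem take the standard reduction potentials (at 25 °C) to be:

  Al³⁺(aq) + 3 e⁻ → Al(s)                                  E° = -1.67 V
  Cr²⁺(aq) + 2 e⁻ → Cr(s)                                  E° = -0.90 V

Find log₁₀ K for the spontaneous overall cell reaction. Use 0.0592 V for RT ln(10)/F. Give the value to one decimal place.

78.0

Cathode: Cr²⁺/Cr; anode: Al³⁺/Al. E°cell = +0.77 V, n = 6.
log K = nE°cell / 0.0592 = (6)(+0.77) / 0.0592 = 78.0.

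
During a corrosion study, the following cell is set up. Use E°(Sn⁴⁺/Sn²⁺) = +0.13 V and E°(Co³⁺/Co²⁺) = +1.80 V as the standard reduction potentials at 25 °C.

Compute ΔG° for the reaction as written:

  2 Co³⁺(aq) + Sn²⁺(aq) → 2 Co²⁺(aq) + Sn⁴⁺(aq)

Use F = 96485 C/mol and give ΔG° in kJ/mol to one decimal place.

-322.3 kJ/mol

As written, Co³⁺/Co²⁺ is reduced (cathode) and Sn⁴⁺/Sn²⁺ is oxidised (anode), so E°cell = (+1.80) − (+0.13) = +1.67 V.
Balancing electrons gives n = 2.
ΔG° = −nFE° = −(2)(96485)(+1.67) = -322,260 J = -322.3 kJ/mol.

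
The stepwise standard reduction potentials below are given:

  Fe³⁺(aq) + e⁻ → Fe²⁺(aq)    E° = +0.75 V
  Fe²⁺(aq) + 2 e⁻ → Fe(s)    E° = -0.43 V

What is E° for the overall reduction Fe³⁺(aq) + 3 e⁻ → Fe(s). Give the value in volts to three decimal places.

Standard free energies of sequential steps add: ΔG°₃ = ΔG°₁ + ΔG°₂, so n₃E°₃ = n₁E°₁ + n₂E°₂.
E°₃ = (1×+0.75 + 2×-0.43) / 3 = (-0.110) / 3 = -0.037 V.
E° values themselves are not directly additive — weighting by electron count is essential.

-0.037 V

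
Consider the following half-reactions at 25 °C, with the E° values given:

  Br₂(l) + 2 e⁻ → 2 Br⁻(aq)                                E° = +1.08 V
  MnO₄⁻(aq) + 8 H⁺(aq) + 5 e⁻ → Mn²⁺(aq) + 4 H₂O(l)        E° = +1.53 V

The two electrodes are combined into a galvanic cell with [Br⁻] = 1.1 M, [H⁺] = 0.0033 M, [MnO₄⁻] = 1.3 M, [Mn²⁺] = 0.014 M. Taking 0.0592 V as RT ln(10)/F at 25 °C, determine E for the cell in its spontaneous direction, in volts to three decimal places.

+0.241 V

MnO₄⁻/Mn²⁺ is the cathode (higher E°), Br₂/Br⁻ the anode: E°cell = +1.53 − (+1.08) = +0.45 V, n = 10.
Overall: 2 MnO₄⁻(aq) + 16 H⁺(aq) + 10 Br⁻(aq) → 2 Mn²⁺(aq) + 8 H₂O(l) + 5 Br₂(l)
Q = [Mn²⁺]^2 / ([MnO₄⁻]^2·[H⁺]^16·[Br⁻]^10); log Q = 35.354.
E = E° − (0.0592/n) log Q = +0.45 − (0.0592/10)(35.354) = +0.241 V.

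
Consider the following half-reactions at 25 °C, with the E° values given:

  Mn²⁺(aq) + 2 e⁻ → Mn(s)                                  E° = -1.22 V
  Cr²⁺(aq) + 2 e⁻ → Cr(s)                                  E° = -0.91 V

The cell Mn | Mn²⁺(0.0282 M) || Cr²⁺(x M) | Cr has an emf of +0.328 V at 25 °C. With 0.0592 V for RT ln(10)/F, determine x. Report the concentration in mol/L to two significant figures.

Cr²⁺/Cr is the cathode, Mn²⁺/Mn the anode: E°cell = +0.31 V, n = 2.
Overall reaction: Cr²⁺(aq) + Mn(s) → Cr(s) + Mn²⁺(aq); Q = [Mn²⁺]^1/[Cr²⁺]^1.
From E = E° − (0.0592/n) log Q: log Q = (E° − E)·n/0.0592 = (+0.31 − (+0.328))·2/0.0592 = -0.6081.
So 1·log[Cr²⁺] = 1·log(0.0282) − log Q = -1.5498 − (-0.6081) = -0.9417; [Cr²⁺] = 10^(-0.9417) ≈ 0.11 M.

0.11 M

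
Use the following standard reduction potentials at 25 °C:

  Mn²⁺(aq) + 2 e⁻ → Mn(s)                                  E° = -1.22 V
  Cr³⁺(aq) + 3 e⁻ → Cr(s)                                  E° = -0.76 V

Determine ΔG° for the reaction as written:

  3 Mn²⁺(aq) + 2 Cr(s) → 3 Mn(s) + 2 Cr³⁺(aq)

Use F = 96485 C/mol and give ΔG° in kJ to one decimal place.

As written, Mn²⁺/Mn is reduced (cathode) and Cr³⁺/Cr is oxidised (anode), so E°cell = (-1.22) − (-0.76) = -0.46 V.
Balancing electrons gives n = 6.
ΔG° = −nFE° = −(6)(96485)(-0.46) = 266,299 J = +266.3 kJ.

+266.3 kJ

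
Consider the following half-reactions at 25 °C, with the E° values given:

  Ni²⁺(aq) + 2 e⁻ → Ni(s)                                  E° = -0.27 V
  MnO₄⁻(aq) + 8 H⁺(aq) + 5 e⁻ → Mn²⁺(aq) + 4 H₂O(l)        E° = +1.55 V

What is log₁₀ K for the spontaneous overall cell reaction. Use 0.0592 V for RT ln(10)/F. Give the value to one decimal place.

Cathode: MnO₄⁻/Mn²⁺; anode: Ni²⁺/Ni. E°cell = +1.82 V, n = 10.
log K = nE°cell / 0.0592 = (10)(+1.82) / 0.0592 = 307.4.

307.4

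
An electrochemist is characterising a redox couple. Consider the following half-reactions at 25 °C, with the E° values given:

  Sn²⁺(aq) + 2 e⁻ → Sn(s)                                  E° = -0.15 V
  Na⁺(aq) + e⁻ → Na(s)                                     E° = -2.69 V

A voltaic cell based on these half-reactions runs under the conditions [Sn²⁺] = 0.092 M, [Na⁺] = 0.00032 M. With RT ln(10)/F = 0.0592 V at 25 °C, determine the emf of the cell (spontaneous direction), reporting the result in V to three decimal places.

Sn²⁺/Sn is the cathode (higher E°), Na⁺/Na the anode: E°cell = -0.15 − (-2.69) = +2.54 V, n = 2.
Overall: Sn²⁺(aq) + 2 Na(s) → Sn(s) + 2 Na⁺(aq)
Q = [Na⁺]^2 / ([Sn²⁺]); log Q = -5.953.
E = E° − (0.0592/n) log Q = +2.54 − (0.0592/2)(-5.953) = +2.716 V.

+2.716 V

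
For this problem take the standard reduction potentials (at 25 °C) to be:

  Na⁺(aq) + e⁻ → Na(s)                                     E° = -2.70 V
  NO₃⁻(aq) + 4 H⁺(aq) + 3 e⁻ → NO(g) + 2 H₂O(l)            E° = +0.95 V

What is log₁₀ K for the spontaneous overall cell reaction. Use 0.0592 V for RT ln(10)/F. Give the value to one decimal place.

Cathode: NO₃⁻/NO; anode: Na⁺/Na. E°cell = +3.65 V, n = 3.
log K = nE°cell / 0.0592 = (3)(+3.65) / 0.0592 = 185.0.

185.0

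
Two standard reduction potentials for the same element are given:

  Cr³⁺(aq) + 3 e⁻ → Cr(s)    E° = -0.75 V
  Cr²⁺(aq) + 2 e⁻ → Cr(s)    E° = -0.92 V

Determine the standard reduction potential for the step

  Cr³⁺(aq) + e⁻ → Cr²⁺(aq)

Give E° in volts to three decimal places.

Sequential free energies add, so n₃E°₃ = n₁E°₁ + n₂E°₂.
With n₃ = 3, and the known step contributing 2×(-0.92) V, the unknown satisfies 1·E° = 3×(-0.75) − 2×(-0.92) = -0.410.
E° = -0.410 / 1 = -0.410 V.

-0.410 V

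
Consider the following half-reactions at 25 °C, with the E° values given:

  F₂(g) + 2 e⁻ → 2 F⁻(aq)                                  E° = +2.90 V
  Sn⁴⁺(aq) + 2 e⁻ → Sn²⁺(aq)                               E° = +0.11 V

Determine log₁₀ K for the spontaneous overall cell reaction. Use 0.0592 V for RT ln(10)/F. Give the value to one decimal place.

94.3

Cathode: F₂/F⁻; anode: Sn⁴⁺/Sn²⁺. E°cell = +2.79 V, n = 2.
log K = nE°cell / 0.0592 = (2)(+2.79) / 0.0592 = 94.3.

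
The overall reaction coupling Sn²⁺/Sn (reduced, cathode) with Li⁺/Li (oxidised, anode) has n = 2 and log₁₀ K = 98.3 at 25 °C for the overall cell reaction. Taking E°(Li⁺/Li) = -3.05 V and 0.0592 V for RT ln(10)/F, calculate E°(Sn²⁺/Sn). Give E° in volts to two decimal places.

-0.14 V

E°cell = (0.0592/n)·log K = (0.0592/2)(98.3) = +2.910 V.
Since Sn²⁺/Sn is the cathode and Li⁺/Li the anode, E°cell = E°(Sn²⁺/Sn) − E°(Li⁺/Li).
So E°(Sn²⁺/Sn) = E°cell + E°(Li⁺/Li) = +2.910 + (-3.05) = -0.14 V.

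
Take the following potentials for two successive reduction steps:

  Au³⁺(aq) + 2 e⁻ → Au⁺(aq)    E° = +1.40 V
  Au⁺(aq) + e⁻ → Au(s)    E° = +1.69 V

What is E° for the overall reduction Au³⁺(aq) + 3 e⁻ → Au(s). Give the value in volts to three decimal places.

+1.497 V

Adding the free-energy changes (−nFE°) of the two steps gives −n₃FE°₃ = −n₁FE°₁ − n₂FE°₂.
E°₃ = (2×+1.40 + 1×+1.69) / 3 = (+4.490) / 3 = +1.497 V.
Simply averaging or adding the two E° values would be wrong; the electron-weighted sum is required.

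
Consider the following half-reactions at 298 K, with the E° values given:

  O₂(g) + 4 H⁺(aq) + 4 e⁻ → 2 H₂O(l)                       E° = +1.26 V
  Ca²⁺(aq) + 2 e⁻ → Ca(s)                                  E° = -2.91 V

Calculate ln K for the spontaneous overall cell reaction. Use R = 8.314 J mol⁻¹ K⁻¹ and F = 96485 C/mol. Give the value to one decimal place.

Cathode: O₂/H₂O; anode: Ca²⁺/Ca. E°cell = (+1.26) − (-2.91) = +4.17 V, with n = 4.
ΔG° = −nFE° = −RT ln K, so ln K = nFE°/(RT) = (4)(96485)(+4.17) / ((8.314)(298)) = 649.575.

649.6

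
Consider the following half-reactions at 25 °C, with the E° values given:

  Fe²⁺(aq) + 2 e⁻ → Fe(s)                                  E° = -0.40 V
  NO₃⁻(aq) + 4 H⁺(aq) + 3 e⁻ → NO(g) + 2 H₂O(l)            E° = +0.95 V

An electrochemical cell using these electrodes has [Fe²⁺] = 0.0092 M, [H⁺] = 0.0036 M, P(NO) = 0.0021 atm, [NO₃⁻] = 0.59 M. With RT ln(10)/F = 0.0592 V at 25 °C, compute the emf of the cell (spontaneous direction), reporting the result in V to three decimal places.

NO₃⁻/NO is the cathode (higher E°), Fe²⁺/Fe the anode: E°cell = +0.95 − (-0.40) = +1.35 V, n = 6.
Overall: 2 NO₃⁻(aq) + 8 H⁺(aq) + 3 Fe(s) → 2 NO(g) + 4 H₂O(l) + 3 Fe²⁺(aq)
Q = P(NO)^2·[Fe²⁺]^3 / ([NO₃⁻]^2·[H⁺]^8); log Q = 8.544.
E = E° − (0.0592/n) log Q = +1.35 − (0.0592/6)(8.544) = +1.266 V.

+1.266 V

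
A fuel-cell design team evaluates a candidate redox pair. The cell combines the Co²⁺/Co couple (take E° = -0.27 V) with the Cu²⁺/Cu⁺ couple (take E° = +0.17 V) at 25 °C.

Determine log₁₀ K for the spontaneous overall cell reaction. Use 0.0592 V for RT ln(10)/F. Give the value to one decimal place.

14.9

Cathode: Cu²⁺/Cu⁺; anode: Co²⁺/Co. E°cell = +0.44 V, n = 2.
log K = nE°cell / 0.0592 = (2)(+0.44) / 0.0592 = 14.9.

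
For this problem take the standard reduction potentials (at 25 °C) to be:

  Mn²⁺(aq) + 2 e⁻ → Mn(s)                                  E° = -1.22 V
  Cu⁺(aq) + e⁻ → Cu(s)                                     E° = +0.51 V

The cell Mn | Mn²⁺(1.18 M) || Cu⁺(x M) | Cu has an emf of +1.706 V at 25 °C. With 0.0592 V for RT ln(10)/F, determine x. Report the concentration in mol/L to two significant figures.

0.43 M

Cu⁺/Cu is the cathode, Mn²⁺/Mn the anode: E°cell = +1.73 V, n = 2.
Overall reaction: 2 Cu⁺(aq) + Mn(s) → 2 Cu(s) + Mn²⁺(aq); Q = [Mn²⁺]^1/[Cu⁺]^2.
From E = E° − (0.0592/n) log Q: log Q = (E° − E)·n/0.0592 = (+1.73 − (+1.706))·2/0.0592 = 0.8108.
So 2·log[Cu⁺] = 1·log(1.18) − log Q = 0.0719 − (0.8108) = -0.7389; log[Cu⁺] = -0.7389 / 2 = -0.3695; [Cu⁺] = 10^(-0.3695) ≈ 0.43 M.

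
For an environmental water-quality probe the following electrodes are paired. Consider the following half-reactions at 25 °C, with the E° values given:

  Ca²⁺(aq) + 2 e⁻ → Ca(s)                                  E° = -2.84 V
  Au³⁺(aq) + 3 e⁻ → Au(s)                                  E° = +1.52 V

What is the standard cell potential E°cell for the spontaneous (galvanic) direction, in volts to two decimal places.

+4.36 V

The Au³⁺/Au couple has the higher reduction potential, so it is the cathode; Ca²⁺/Ca is oxidised at the anode.
E°cell = E°(cathode) − E°(anode) = (+1.52) − (-2.84) = +4.36 V.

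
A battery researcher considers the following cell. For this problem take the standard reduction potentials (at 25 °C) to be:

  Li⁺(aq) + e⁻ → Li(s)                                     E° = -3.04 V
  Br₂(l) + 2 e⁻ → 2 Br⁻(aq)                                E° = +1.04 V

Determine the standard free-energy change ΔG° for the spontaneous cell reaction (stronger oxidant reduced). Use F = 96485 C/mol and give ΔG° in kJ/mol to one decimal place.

Br₂/Br⁻ (E° = +1.04 V) is the cathode; Li⁺/Li (E° = -3.04 V) is the anode, so E°cell = +4.08 V.
Balancing electrons gives n = 2 (lcm of 2 and 1).
ΔG° = −nFE° = −(2)(96485)(+4.08) = -787,318 J = -787.3 kJ/mol.

-787.3 kJ/mol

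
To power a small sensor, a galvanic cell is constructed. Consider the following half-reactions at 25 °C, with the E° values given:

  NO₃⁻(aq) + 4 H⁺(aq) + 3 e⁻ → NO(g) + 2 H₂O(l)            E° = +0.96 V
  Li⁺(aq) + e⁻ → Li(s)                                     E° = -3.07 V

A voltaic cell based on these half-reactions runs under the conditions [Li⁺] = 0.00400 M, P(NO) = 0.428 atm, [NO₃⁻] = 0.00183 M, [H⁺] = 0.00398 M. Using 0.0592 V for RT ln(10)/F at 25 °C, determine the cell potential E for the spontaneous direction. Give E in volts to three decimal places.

+3.936 V

NO₃⁻/NO is the cathode (higher E°), Li⁺/Li the anode: E°cell = +0.96 − (-3.07) = +4.03 V, n = 3.
Overall: NO₃⁻(aq) + 4 H⁺(aq) + 3 Li(s) → NO(g) + 2 H₂O(l) + 3 Li⁺(aq)
Q = P(NO)·[Li⁺]^3 / ([NO₃⁻]·[H⁺]^4); log Q = 4.776.
E = E° − (0.0592/n) log Q = +4.03 − (0.0592/3)(4.776) = +3.936 V.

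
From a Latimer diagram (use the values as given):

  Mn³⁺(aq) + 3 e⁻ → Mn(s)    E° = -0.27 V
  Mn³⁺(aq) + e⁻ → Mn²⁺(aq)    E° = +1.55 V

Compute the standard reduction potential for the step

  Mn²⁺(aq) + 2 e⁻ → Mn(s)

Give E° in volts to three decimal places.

-1.180 V

Sequential free energies add, so n₃E°₃ = n₁E°₁ + n₂E°₂.
With n₃ = 3, and the known step contributing 1×(+1.55) V, the unknown satisfies 2·E° = 3×(-0.27) − 1×(+1.55) = -2.360.
E° = -2.360 / 2 = -1.180 V.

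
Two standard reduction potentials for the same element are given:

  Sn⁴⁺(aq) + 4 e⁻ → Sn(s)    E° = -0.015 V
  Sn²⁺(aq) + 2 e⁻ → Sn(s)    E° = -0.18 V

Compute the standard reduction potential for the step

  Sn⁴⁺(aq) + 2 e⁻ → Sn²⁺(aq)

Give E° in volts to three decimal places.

Sequential free energies add, so n₃E°₃ = n₁E°₁ + n₂E°₂.
With n₃ = 4, and the known step contributing 2×(-0.18) V, the unknown satisfies 2·E° = 4×(-0.015) − 2×(-0.18) = +0.300.
E° = +0.300 / 2 = +0.150 V.

+0.150 V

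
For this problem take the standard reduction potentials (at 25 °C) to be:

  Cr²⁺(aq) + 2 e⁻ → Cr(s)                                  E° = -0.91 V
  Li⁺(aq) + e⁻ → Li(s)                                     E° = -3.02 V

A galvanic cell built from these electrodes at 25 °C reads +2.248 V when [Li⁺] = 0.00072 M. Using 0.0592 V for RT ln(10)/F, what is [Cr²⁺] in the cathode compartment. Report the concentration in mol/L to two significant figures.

Cr²⁺/Cr is the cathode, Li⁺/Li the anode: E°cell = +2.11 V, n = 2.
Overall reaction: Cr²⁺(aq) + 2 Li(s) → Cr(s) + 2 Li⁺(aq); Q = [Li⁺]^2/[Cr²⁺]^1.
From E = E° − (0.0592/n) log Q: log Q = (E° − E)·n/0.0592 = (+2.11 − (+2.248))·2/0.0592 = -4.6622.
So 1·log[Cr²⁺] = 2·log(0.00072) − log Q = -6.2853 − (-4.6622) = -1.6231; [Cr²⁺] = 10^(-1.6231) ≈ 0.024 M.

0.024 M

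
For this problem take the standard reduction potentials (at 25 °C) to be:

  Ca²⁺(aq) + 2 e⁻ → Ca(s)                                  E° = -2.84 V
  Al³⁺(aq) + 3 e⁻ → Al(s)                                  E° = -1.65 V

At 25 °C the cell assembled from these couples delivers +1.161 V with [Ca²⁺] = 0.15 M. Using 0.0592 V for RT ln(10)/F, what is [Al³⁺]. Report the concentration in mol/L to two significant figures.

0.0020 M

Al³⁺/Al is the cathode, Ca²⁺/Ca the anode: E°cell = +1.19 V, n = 6.
Overall reaction: 2 Al³⁺(aq) + 3 Ca(s) → 2 Al(s) + 3 Ca²⁺(aq); Q = [Ca²⁺]^3/[Al³⁺]^2.
From E = E° − (0.0592/n) log Q: log Q = (E° − E)·n/0.0592 = (+1.19 − (+1.161))·6/0.0592 = 2.9392.
So 2·log[Al³⁺] = 3·log(0.15) − log Q = -2.4717 − (2.9392) = -5.4109; log[Al³⁺] = -5.4109 / 2 = -2.7054; [Al³⁺] = 10^(-2.7054) ≈ 0.0020 M.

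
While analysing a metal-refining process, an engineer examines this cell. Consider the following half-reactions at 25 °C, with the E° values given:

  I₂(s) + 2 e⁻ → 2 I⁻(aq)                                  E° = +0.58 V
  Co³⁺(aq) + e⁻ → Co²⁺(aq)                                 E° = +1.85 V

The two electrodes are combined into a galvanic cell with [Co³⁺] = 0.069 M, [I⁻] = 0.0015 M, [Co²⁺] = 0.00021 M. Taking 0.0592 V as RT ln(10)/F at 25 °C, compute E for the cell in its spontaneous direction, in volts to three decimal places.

Co³⁺/Co²⁺ is the cathode (higher E°), I₂/I⁻ the anode: E°cell = +1.85 − (+0.58) = +1.27 V, n = 2.
Overall: 2 Co³⁺(aq) + 2 I⁻(aq) → 2 Co²⁺(aq) + I₂(s)
Q = [Co²⁺]^2 / ([Co³⁺]^2·[I⁻]^2); log Q = 0.615.
E = E° − (0.0592/n) log Q = +1.27 − (0.0592/2)(0.615) = +1.252 V.

+1.252 V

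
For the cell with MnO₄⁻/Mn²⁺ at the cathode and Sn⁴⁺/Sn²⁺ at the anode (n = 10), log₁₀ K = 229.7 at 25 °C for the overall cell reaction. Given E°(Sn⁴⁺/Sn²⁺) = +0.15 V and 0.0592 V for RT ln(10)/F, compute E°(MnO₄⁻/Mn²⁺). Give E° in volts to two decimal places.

E°cell = (0.0592/n)·log K = (0.0592/10)(229.7) = +1.360 V.
Since MnO₄⁻/Mn²⁺ is the cathode and Sn⁴⁺/Sn²⁺ the anode, E°cell = E°(MnO₄⁻/Mn²⁺) − E°(Sn⁴⁺/Sn²⁺).
So E°(MnO₄⁻/Mn²⁺) = E°cell + E°(Sn⁴⁺/Sn²⁺) = +1.360 + (+0.15) = +1.51 V.

+1.51 V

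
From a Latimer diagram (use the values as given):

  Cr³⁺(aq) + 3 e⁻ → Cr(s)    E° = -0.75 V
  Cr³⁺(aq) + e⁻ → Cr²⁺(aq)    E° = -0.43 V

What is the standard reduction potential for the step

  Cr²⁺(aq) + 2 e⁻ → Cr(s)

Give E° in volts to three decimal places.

Sequential free energies add, so n₃E°₃ = n₁E°₁ + n₂E°₂.
With n₃ = 3, and the known step contributing 1×(-0.43) V, the unknown satisfies 2·E° = 3×(-0.75) − 1×(-0.43) = -1.820.
E° = -1.820 / 2 = -0.910 V.

-0.910 V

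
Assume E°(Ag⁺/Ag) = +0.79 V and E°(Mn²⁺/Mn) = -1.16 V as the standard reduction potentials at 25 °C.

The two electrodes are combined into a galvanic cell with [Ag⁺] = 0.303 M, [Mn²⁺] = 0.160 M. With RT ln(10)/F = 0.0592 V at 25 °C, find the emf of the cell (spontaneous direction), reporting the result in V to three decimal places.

Ag⁺/Ag is the cathode (higher E°), Mn²⁺/Mn the anode: E°cell = +0.79 − (-1.16) = +1.95 V, n = 2.
Overall: 2 Ag⁺(aq) + Mn(s) → 2 Ag(s) + Mn²⁺(aq)
Q = [Mn²⁺] / ([Ag⁺]^2); log Q = 0.241.
E = E° − (0.0592/n) log Q = +1.95 − (0.0592/2)(0.241) = +1.943 V.

+1.943 V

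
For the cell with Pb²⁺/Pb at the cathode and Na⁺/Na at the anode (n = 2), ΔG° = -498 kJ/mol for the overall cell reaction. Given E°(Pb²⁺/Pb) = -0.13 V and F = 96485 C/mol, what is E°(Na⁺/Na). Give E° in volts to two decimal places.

E°cell = −ΔG°/(nF) = −(-498×10³)/((2)(96485)) = +2.581 V.
Since Pb²⁺/Pb is the cathode and Na⁺/Na the anode, E°cell = E°(Pb²⁺/Pb) − E°(Na⁺/Na).
So E°(Na⁺/Na) = E°(Pb²⁺/Pb) − E°cell = (-0.13) − (+2.581) = -2.71 V.

-2.71 V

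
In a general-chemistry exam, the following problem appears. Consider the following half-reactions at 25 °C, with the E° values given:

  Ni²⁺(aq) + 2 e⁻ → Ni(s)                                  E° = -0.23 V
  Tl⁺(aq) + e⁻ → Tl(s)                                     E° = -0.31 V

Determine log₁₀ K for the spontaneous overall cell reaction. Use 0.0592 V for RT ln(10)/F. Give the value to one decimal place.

Cathode: Ni²⁺/Ni; anode: Tl⁺/Tl. E°cell = +0.08 V, n = 2.
log K = nE°cell / 0.0592 = (2)(+0.08) / 0.0592 = 2.7.

2.7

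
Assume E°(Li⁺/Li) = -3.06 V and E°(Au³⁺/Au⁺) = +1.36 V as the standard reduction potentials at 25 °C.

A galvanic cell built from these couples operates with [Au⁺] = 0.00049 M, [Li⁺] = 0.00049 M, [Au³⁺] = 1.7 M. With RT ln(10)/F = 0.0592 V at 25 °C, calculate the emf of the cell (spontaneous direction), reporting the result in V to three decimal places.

+4.721 V

Au³⁺/Au⁺ is the cathode (higher E°), Li⁺/Li the anode: E°cell = +1.36 − (-3.06) = +4.42 V, n = 2.
Overall: Au³⁺(aq) + 2 Li(s) → Au⁺(aq) + 2 Li⁺(aq)
Q = [Au⁺]·[Li⁺]^2 / ([Au³⁺]); log Q = -10.160.
E = E° − (0.0592/n) log Q = +4.42 − (0.0592/2)(-10.160) = +4.721 V.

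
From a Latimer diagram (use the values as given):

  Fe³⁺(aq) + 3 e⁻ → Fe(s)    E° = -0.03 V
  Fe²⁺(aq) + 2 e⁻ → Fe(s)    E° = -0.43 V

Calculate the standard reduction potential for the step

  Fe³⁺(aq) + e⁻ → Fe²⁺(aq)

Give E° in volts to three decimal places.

Sequential free energies add, so n₃E°₃ = n₁E°₁ + n₂E°₂.
With n₃ = 3, and the known step contributing 2×(-0.43) V, the unknown satisfies 1·E° = 3×(-0.03) − 2×(-0.43) = +0.770.
E° = +0.770 / 1 = +0.770 V.

+0.770 V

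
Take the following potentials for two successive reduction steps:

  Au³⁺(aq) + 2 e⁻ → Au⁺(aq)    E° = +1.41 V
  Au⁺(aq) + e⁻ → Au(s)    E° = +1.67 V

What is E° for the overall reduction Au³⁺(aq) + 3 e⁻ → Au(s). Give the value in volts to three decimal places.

Since ΔG° = −nFE° is additive over sequential reductions, n₃E°₃ = n₁E°₁ + n₂E°₂.
E°₃ = (2×+1.41 + 1×+1.67) / 3 = (+4.490) / 3 = +1.497 V.

+1.497 V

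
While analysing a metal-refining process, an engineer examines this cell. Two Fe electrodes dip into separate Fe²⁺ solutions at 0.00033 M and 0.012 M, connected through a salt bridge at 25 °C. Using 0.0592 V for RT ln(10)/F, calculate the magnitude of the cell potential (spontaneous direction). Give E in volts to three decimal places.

For a concentration cell E°cell = 0. The 0.012 M side is the cathode (reduction is favoured where [Fe²⁺] is higher).
With n = 2, E = −(0.0592/2) log([Fe²⁺]ₐₙ/[Fe²⁺]꜀ₐₜ) = −(0.0592/2) log(0.00033/0.012) = −(0.0592/2)(-1.561) = +0.046 V.

+0.046 V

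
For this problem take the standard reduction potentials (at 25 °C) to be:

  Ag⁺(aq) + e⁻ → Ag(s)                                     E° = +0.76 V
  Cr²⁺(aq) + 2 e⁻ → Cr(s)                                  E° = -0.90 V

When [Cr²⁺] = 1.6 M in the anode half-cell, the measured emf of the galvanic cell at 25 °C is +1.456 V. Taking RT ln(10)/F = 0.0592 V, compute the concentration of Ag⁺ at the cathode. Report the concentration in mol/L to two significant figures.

Ag⁺/Ag is the cathode, Cr²⁺/Cr the anode: E°cell = +1.66 V, n = 2.
Overall reaction: 2 Ag⁺(aq) + Cr(s) → 2 Ag(s) + Cr²⁺(aq); Q = [Cr²⁺]^1/[Ag⁺]^2.
From E = E° − (0.0592/n) log Q: log Q = (E° − E)·n/0.0592 = (+1.66 − (+1.456))·2/0.0592 = 6.8919.
So 2·log[Ag⁺] = 1·log(1.6) − log Q = 0.2041 − (6.8919) = -6.6878; log[Ag⁺] = -6.6878 / 2 = -3.3439; [Ag⁺] = 10^(-3.3439) ≈ 0.00045 M.

0.00045 M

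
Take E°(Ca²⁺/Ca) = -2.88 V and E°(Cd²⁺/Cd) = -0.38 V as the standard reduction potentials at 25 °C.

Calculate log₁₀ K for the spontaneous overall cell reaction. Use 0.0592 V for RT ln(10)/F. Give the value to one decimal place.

84.5

Cathode: Cd²⁺/Cd; anode: Ca²⁺/Ca. E°cell = +2.50 V, n = 2.
log K = nE°cell / 0.0592 = (2)(+2.50) / 0.0592 = 84.5.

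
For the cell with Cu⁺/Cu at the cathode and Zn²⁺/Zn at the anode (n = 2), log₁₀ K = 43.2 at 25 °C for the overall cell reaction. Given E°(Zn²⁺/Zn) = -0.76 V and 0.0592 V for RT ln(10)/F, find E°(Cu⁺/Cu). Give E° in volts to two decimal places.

+0.52 V

E°cell = (0.0592/n)·log K = (0.0592/2)(43.2) = +1.279 V.
Since Cu⁺/Cu is the cathode and Zn²⁺/Zn the anode, E°cell = E°(Cu⁺/Cu) − E°(Zn²⁺/Zn).
So E°(Cu⁺/Cu) = E°cell + E°(Zn²⁺/Zn) = +1.279 + (-0.76) = +0.52 V.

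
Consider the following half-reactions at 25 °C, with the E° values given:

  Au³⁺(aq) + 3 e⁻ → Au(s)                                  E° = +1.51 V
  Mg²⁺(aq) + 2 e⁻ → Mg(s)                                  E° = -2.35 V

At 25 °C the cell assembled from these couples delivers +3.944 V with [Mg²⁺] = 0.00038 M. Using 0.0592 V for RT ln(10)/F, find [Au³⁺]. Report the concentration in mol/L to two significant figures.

0.13 M

Au³⁺/Au is the cathode, Mg²⁺/Mg the anode: E°cell = +3.86 V, n = 6.
Overall reaction: 2 Au³⁺(aq) + 3 Mg(s) → 2 Au(s) + 3 Mg²⁺(aq); Q = [Mg²⁺]^3/[Au³⁺]^2.
From E = E° − (0.0592/n) log Q: log Q = (E° − E)·n/0.0592 = (+3.86 − (+3.944))·6/0.0592 = -8.5135.
So 2·log[Au³⁺] = 3·log(0.00038) − log Q = -10.2606 − (-8.5135) = -1.7471; log[Au³⁺] = -1.7471 / 2 = -0.8736; [Au³⁺] = 10^(-0.8736) ≈ 0.13 M.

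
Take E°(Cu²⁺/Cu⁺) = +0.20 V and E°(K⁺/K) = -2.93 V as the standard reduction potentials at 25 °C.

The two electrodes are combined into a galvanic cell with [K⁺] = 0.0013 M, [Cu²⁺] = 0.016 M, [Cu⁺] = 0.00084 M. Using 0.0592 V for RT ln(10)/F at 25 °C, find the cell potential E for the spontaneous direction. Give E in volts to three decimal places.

Cu²⁺/Cu⁺ is the cathode (higher E°), K⁺/K the anode: E°cell = +0.20 − (-2.93) = +3.13 V, n = 1.
Overall: Cu²⁺(aq) + K(s) → Cu⁺(aq) + K⁺(aq)
Q = [Cu⁺]·[K⁺] / ([Cu²⁺]); log Q = -4.166.
E = E° − (0.0592/n) log Q = +3.13 − (0.0592/1)(-4.166) = +3.377 V.

+3.377 V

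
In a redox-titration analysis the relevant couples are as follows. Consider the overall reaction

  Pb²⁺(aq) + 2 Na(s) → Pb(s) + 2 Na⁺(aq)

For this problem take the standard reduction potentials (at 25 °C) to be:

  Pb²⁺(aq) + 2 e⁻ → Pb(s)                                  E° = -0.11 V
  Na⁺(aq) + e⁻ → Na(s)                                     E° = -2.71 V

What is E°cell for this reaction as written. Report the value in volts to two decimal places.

+2.60 V

The Pb²⁺/Pb couple has the higher reduction potential, so it is the cathode; Na⁺/Na is oxidised at the anode.
E°cell = E°(cathode) − E°(anode) = (-0.11) − (-2.71) = +2.60 V.
Since E°cell > 0, the reaction is spontaneous under standard conditions.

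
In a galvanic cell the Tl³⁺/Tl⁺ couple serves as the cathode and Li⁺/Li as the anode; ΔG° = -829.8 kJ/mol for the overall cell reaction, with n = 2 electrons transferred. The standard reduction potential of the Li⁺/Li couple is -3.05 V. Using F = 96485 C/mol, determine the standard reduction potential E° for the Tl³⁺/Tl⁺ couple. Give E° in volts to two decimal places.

+1.25 V

E°cell = −ΔG°/(nF) = −(-829.8×10³)/((2)(96485)) = +4.300 V.
Since Tl³⁺/Tl⁺ is the cathode and Li⁺/Li the anode, E°cell = E°(Tl³⁺/Tl⁺) − E°(Li⁺/Li).
So E°(Tl³⁺/Tl⁺) = E°cell + E°(Li⁺/Li) = +4.300 + (-3.05) = +1.25 V.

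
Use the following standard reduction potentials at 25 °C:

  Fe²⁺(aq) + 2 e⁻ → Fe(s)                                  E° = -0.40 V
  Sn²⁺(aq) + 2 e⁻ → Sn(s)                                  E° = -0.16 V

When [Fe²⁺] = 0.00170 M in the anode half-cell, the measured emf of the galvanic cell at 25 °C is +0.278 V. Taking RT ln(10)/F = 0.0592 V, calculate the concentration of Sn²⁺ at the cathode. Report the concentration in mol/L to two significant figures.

Sn²⁺/Sn is the cathode, Fe²⁺/Fe the anode: E°cell = +0.24 V, n = 2.
Overall reaction: Sn²⁺(aq) + Fe(s) → Sn(s) + Fe²⁺(aq); Q = [Fe²⁺]^1/[Sn²⁺]^1.
From E = E° − (0.0592/n) log Q: log Q = (E° − E)·n/0.0592 = (+0.24 − (+0.278))·2/0.0592 = -1.2838.
So 1·log[Sn²⁺] = 1·log(0.0017) − log Q = -2.7696 − (-1.2838) = -1.4858; [Sn²⁺] = 10^(-1.4858) ≈ 0.033 M.

0.033 M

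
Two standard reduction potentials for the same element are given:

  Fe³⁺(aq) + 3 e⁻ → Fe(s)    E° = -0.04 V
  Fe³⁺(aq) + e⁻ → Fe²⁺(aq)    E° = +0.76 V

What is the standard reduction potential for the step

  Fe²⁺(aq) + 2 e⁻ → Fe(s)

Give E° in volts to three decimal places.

-0.440 V

Sequential free energies add, so n₃E°₃ = n₁E°₁ + n₂E°₂.
With n₃ = 3, and the known step contributing 1×(+0.76) V, the unknown satisfies 2·E° = 3×(-0.04) − 1×(+0.76) = -0.880.
E° = -0.880 / 2 = -0.440 V.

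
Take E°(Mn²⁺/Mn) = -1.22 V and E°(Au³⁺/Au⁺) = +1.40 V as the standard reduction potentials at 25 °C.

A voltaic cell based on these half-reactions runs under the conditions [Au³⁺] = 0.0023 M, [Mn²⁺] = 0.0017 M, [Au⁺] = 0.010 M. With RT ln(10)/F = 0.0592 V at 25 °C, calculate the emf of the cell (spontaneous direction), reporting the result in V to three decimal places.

Au³⁺/Au⁺ is the cathode (higher E°), Mn²⁺/Mn the anode: E°cell = +1.40 − (-1.22) = +2.62 V, n = 2.
Overall: Au³⁺(aq) + Mn(s) → Au⁺(aq) + Mn²⁺(aq)
Q = [Au⁺]·[Mn²⁺] / ([Au³⁺]); log Q = -2.131.
E = E° − (0.0592/n) log Q = +2.62 − (0.0592/2)(-2.131) = +2.683 V.

+2.683 V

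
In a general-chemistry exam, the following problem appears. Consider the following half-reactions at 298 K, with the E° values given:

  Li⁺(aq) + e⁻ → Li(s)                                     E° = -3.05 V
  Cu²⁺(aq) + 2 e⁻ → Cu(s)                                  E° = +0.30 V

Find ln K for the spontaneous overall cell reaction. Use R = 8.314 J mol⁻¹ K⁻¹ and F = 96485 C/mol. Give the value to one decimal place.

Cathode: Cu²⁺/Cu; anode: Li⁺/Li. E°cell = (+0.30) − (-3.05) = +3.35 V, with n = 2.
ΔG° = −nFE° = −RT ln K, so ln K = nFE°/(RT) = (2)(96485)(+3.35) / ((8.314)(298)) = 260.921.

260.9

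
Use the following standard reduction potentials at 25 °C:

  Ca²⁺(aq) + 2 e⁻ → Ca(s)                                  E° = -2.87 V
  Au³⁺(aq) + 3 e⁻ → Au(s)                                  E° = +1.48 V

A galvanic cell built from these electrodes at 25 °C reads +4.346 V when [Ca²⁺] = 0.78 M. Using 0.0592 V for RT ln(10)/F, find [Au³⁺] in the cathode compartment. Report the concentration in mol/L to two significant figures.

0.43 M

Au³⁺/Au is the cathode, Ca²⁺/Ca the anode: E°cell = +4.35 V, n = 6.
Overall reaction: 2 Au³⁺(aq) + 3 Ca(s) → 2 Au(s) + 3 Ca²⁺(aq); Q = [Ca²⁺]^3/[Au³⁺]^2.
From E = E° − (0.0592/n) log Q: log Q = (E° − E)·n/0.0592 = (+4.35 − (+4.346))·6/0.0592 = 0.4054.
So 2·log[Au³⁺] = 3·log(0.78) − log Q = -0.3237 − (0.4054) = -0.7291; log[Au³⁺] = -0.7291 / 2 = -0.3645; [Au³⁺] = 10^(-0.3645) ≈ 0.43 M.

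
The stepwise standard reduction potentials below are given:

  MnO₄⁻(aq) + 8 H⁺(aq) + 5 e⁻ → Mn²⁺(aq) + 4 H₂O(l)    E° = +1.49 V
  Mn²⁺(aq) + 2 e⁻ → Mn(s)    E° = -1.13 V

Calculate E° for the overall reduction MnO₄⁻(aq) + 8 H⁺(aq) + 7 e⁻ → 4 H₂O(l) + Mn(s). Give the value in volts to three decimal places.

Standard free energies of sequential steps add: ΔG°₃ = ΔG°₁ + ΔG°₂, so n₃E°₃ = n₁E°₁ + n₂E°₂.
E°₃ = (5×+1.49 + 2×-1.13) / 7 = (+5.190) / 7 = +0.741 V.
Simply averaging or adding the two E° values would be wrong; the electron-weighted sum is required.

+0.741 V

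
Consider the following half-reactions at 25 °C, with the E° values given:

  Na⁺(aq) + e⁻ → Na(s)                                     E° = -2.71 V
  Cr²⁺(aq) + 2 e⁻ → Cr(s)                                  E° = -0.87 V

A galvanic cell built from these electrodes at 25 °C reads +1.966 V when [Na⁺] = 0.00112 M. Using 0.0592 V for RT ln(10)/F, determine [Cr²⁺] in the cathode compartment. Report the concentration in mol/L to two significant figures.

0.023 M

Cr²⁺/Cr is the cathode, Na⁺/Na the anode: E°cell = +1.84 V, n = 2.
Overall reaction: Cr²⁺(aq) + 2 Na(s) → Cr(s) + 2 Na⁺(aq); Q = [Na⁺]^2/[Cr²⁺]^1.
From E = E° − (0.0592/n) log Q: log Q = (E° − E)·n/0.0592 = (+1.84 − (+1.966))·2/0.0592 = -4.2568.
So 1·log[Cr²⁺] = 2·log(0.00112) − log Q = -5.9016 − (-4.2568) = -1.6448; [Cr²⁺] = 10^(-1.6448) ≈ 0.023 M.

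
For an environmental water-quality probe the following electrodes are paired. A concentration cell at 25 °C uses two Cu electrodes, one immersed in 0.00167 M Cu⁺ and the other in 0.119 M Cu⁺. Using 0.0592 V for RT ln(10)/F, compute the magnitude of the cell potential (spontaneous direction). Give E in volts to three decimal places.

+0.110 V

For a concentration cell E°cell = 0. The 0.119 M side is the cathode (reduction is favoured where [Cu⁺] is higher).
With n = 1, E = −(0.0592/1) log([Cu⁺]ₐₙ/[Cu⁺]꜀ₐₜ) = −(0.0592/1) log(0.00167/0.119) = −(0.0592/1)(-1.853) = +0.110 V.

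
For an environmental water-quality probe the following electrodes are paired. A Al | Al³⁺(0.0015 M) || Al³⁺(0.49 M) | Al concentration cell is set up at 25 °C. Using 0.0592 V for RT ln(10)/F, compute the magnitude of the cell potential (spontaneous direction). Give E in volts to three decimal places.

For a concentration cell E°cell = 0. The 0.49 M side is the cathode (reduction is favoured where [Al³⁺] is higher).
With n = 3, E = −(0.0592/3) log([Al³⁺]ₐₙ/[Al³⁺]꜀ₐₜ) = −(0.0592/3) log(0.0015/0.49) = −(0.0592/3)(-2.514) = +0.050 V.

+0.050 V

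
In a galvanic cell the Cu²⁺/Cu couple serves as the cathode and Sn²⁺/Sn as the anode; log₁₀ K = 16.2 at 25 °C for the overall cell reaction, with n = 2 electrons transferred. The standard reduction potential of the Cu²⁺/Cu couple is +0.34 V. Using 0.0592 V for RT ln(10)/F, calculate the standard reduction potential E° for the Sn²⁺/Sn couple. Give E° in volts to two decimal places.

E°cell = (0.0592/n)·log K = (0.0592/2)(16.2) = +0.480 V.
Since Cu²⁺/Cu is the cathode and Sn²⁺/Sn the anode, E°cell = E°(Cu²⁺/Cu) − E°(Sn²⁺/Sn).
So E°(Sn²⁺/Sn) = E°(Cu²⁺/Cu) − E°cell = (+0.34) − (+0.480) = -0.14 V.

-0.14 V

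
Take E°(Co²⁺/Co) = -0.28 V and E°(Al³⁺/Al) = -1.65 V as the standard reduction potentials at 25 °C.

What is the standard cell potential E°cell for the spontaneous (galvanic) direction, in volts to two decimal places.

+1.37 V

The Co²⁺/Co couple has the higher reduction potential, so it is the cathode; Al³⁺/Al is oxidised at the anode.
E°cell = E°(cathode) − E°(anode) = (-0.28) − (-1.65) = +1.37 V.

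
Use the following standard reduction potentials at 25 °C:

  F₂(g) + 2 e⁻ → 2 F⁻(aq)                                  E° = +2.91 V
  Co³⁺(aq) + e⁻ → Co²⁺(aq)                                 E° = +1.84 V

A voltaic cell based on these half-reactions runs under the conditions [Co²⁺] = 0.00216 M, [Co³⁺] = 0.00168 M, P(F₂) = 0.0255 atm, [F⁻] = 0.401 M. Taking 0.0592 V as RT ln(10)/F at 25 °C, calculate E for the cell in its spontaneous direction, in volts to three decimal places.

F₂/F⁻ is the cathode (higher E°), Co³⁺/Co²⁺ the anode: E°cell = +2.91 − (+1.84) = +1.07 V, n = 2.
Overall: F₂(g) + 2 Co²⁺(aq) → 2 F⁻(aq) + 2 Co³⁺(aq)
Q = [F⁻]^2·[Co³⁺]^2 / (P(F₂)·[Co²⁺]^2); log Q = 0.581.
E = E° − (0.0592/n) log Q = +1.07 − (0.0592/2)(0.581) = +1.053 V.

+1.053 V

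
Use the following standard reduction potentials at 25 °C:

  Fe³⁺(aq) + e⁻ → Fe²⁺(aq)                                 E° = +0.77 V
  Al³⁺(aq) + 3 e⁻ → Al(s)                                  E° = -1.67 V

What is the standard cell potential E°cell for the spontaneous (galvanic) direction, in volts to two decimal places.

The Fe³⁺/Fe²⁺ couple has the higher reduction potential, so it is the cathode; Al³⁺/Al is oxidised at the anode.
E°cell = E°(cathode) − E°(anode) = (+0.77) − (-1.67) = +2.44 V.

+2.44 V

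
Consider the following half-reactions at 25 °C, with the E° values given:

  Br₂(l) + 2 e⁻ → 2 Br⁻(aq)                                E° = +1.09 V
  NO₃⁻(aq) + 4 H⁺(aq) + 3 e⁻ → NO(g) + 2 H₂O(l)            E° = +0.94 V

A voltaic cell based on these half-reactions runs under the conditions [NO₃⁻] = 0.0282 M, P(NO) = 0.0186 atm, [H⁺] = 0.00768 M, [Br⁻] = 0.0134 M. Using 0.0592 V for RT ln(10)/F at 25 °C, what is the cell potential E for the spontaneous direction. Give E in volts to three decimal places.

+0.424 V

Br₂/Br⁻ is the cathode (higher E°), NO₃⁻/NO the anode: E°cell = +1.09 − (+0.94) = +0.15 V, n = 6.
Overall: 3 Br₂(l) + 2 NO(g) + 4 H₂O(l) → 6 Br⁻(aq) + 2 NO₃⁻(aq) + 8 H⁺(aq)
Q = [Br⁻]^6·[NO₃⁻]^2·[H⁺]^8 / (P(NO)^2); log Q = -27.793.
E = E° − (0.0592/n) log Q = +0.15 − (0.0592/6)(-27.793) = +0.424 V.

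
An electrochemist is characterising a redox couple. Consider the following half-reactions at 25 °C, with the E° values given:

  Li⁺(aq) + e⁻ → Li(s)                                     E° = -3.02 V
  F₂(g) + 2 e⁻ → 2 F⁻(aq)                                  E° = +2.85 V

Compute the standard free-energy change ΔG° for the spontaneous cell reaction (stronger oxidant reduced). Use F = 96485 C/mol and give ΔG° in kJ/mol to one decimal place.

F₂/F⁻ (E° = +2.85 V) is the cathode; Li⁺/Li (E° = -3.02 V) is the anode, so E°cell = +5.87 V.
Balancing electrons gives n = 2 (lcm of 2 and 1).
ΔG° = −nFE° = −(2)(96485)(+5.87) = -1,132,734 J = -1132.7 kJ/mol.

-1132.7 kJ/mol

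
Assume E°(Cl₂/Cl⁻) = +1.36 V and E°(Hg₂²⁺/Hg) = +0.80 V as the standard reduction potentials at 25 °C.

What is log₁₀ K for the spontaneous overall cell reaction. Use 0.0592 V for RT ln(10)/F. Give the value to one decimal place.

Cathode: Cl₂/Cl⁻; anode: Hg₂²⁺/Hg. E°cell = +0.56 V, n = 2.
log K = nE°cell / 0.0592 = (2)(+0.56) / 0.0592 = 18.9.

18.9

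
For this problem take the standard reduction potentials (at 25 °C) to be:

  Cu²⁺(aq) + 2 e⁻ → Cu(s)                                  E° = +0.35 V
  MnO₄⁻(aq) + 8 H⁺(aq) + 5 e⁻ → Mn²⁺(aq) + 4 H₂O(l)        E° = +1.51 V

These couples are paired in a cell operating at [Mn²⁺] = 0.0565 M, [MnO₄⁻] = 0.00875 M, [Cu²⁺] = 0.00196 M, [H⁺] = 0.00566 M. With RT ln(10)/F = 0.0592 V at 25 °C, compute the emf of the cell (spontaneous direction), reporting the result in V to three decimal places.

+1.018 V

MnO₄⁻/Mn²⁺ is the cathode (higher E°), Cu²⁺/Cu the anode: E°cell = +1.51 − (+0.35) = +1.16 V, n = 10.
Overall: 2 MnO₄⁻(aq) + 16 H⁺(aq) + 5 Cu(s) → 2 Mn²⁺(aq) + 8 H₂O(l) + 5 Cu²⁺(aq)
Q = [Mn²⁺]^2·[Cu²⁺]^5 / ([MnO₄⁻]^2·[H⁺]^16); log Q = 24.036.
E = E° − (0.0592/n) log Q = +1.16 − (0.0592/10)(24.036) = +1.018 V.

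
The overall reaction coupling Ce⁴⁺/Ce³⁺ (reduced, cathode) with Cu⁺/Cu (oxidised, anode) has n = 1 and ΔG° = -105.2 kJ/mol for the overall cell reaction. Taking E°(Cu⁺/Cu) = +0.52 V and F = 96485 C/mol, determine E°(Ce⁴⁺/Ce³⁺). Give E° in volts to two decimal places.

E°cell = −ΔG°/(nF) = −(-105.2×10³)/((1)(96485)) = +1.090 V.
Since Ce⁴⁺/Ce³⁺ is the cathode and Cu⁺/Cu the anode, E°cell = E°(Ce⁴⁺/Ce³⁺) − E°(Cu⁺/Cu).
So E°(Ce⁴⁺/Ce³⁺) = E°cell + E°(Cu⁺/Cu) = +1.090 + (+0.52) = +1.61 V.

+1.61 V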